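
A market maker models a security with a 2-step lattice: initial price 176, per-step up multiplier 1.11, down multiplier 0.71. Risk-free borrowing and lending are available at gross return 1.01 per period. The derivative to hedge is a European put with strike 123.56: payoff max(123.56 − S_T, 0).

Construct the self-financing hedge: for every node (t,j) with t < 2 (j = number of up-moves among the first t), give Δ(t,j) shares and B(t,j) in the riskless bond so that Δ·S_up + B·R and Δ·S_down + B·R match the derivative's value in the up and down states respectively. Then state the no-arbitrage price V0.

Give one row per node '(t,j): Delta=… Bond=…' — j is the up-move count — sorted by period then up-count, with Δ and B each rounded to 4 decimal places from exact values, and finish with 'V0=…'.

The replicating-portfolio and risk-neutral prices coincide; use p* = (1.01−0.71)/(1.11−0.71) = 0.7500 for the latter.
Terminal values V(2,·): V(2,0)=34.8384, V(2,1)=0.0000, V(2,2)=0.0000
(1,0): S=124.9600. Δ = (V_up−V_dn)/(S_up−S_dn) = (0.0000−34.8384)/(138.7056−88.7216) = -0.6970. V = [p*·0.0000 + (1−p*)·34.8384]/1.01 = 8.6234. B = V − Δ·S = 95.7194.
(1,1): S=195.3600. Δ = (V_up−V_dn)/(S_up−S_dn) = (0.0000−0.0000)/(216.8496−138.7056) = 0.0000. V = [p*·0.0000 + (1−p*)·0.0000]/1.01 = 0.0000. B = V − Δ·S = 0.0000.
(0,0): S=176.0000. Δ = (V_up−V_dn)/(S_up−S_dn) = (0.0000−8.6234)/(195.3600−124.9600) = -0.1225. V = [p*·0.0000 + (1−p*)·8.6234]/1.01 = 2.1345. B = V − Δ·S = 23.6929.
Self-financing check: at every node Δ·S+B equals the discounted successor values.

(0,0): Delta=-0.1225 Bond=23.6929
(1,0): Delta=-0.6970 Bond=95.7194
(1,1): Delta=0.0000 Bond=0.0000
V0=2.1345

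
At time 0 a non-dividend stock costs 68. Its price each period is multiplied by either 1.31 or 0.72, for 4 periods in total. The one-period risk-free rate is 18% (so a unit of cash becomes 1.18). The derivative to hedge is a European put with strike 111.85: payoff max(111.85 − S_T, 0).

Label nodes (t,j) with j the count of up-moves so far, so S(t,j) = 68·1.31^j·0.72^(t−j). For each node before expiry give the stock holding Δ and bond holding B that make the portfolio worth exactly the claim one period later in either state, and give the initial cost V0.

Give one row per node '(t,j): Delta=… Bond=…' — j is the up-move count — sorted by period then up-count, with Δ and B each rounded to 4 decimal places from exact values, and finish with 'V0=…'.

(0,0): Delta=-0.3644 Bond=31.3173
(1,0): Delta=-1.0000 Bond=68.0754
(1,1): Delta=-0.2656 Bond=28.1593
(2,0): Delta=-1.0000 Bond=80.3289
(2,1): Delta=-1.0000 Bond=80.3289
(2,2): Delta=-0.1516 Bond=19.9169
(3,0): Delta=-1.0000 Bond=94.7881
(3,1): Delta=-1.0000 Bond=94.7881
(3,2): Delta=-1.0000 Bond=94.7881
(3,3): Delta=-0.0198 Bond=3.3558
V0=6.5408

The replicating-portfolio and risk-neutral prices coincide; use p* = (1.18−0.72)/(1.31−0.72) = 0.7797 for the latter.
Payoff layer (t=4): V(4,0)=93.5758, V(4,1)=78.6011, V(4,2)=51.3554, V(4,3)=1.7835, V(4,4)=0.0000
(3,0): S=25.3809. Δ = (V_up−V_dn)/(S_up−S_dn) = (78.6011−93.5758)/(33.2489−18.2742) = -1.0000. V = [p*·78.6011 + (1−p*)·93.5758]/1.18 = 69.4073. B = V − Δ·S = 94.7881.
(3,1): S=46.1791. Δ = (V_up−V_dn)/(S_up−S_dn) = (51.3554−78.6011)/(60.4946−33.2489) = -1.0000. V = [p*·51.3554 + (1−p*)·78.6011]/1.18 = 48.6091. B = V − Δ·S = 94.7881.
(3,2): S=84.0203. Δ = (V_up−V_dn)/(S_up−S_dn) = (1.7835−51.3554)/(110.0665−60.4946) = -1.0000. V = [p*·1.7835 + (1−p*)·51.3554]/1.18 = 10.7679. B = V − Δ·S = 94.7881.
(3,3): S=152.8702. Δ = (V_up−V_dn)/(S_up−S_dn) = (0.0000−1.7835)/(200.2599−110.0665) = -0.0198. V = [p*·0.0000 + (1−p*)·1.7835]/1.18 = 0.3330. B = V − Δ·S = 3.3558.
(2,0): S=35.2512. Δ = (V_up−V_dn)/(S_up−S_dn) = (48.6091−69.4073)/(46.1791−25.3809) = -1.0000. V = [p*·48.6091 + (1−p*)·69.4073]/1.18 = 45.0777. B = V − Δ·S = 80.3289.
(2,1): S=64.1376. Δ = (V_up−V_dn)/(S_up−S_dn) = (10.7679−48.6091)/(84.0203−46.1791) = -1.0000. V = [p*·10.7679 + (1−p*)·48.6091]/1.18 = 16.1913. B = V − Δ·S = 80.3289.
(2,2): S=116.6948. Δ = (V_up−V_dn)/(S_up−S_dn) = (0.3330−10.7679)/(152.8702−84.0203) = -0.1516. V = [p*·0.3330 + (1−p*)·10.7679]/1.18 = 2.2307. B = V − Δ·S = 19.9169.
(1,0): S=48.9600. Δ = (V_up−V_dn)/(S_up−S_dn) = (16.1913−45.0777)/(64.1376−35.2512) = -1.0000. V = [p*·16.1913 + (1−p*)·45.0777]/1.18 = 19.1154. B = V − Δ·S = 68.0754.
(1,1): S=89.0800. Δ = (V_up−V_dn)/(S_up−S_dn) = (2.2307−16.1913)/(116.6948−64.1376) = -0.2656. V = [p*·2.2307 + (1−p*)·16.1913]/1.18 = 4.4973. B = V − Δ·S = 28.1593.
(0,0): S=68.0000. Δ = (V_up−V_dn)/(S_up−S_dn) = (4.4973−19.1154)/(89.0800−48.9600) = -0.3644. V = [p*·4.4973 + (1−p*)·19.1154]/1.18 = 6.5408. B = V − Δ·S = 31.3173.
Each (Δ,B) replicates both successor values, so the strategy is self-financing and V0 is arbitrage-free.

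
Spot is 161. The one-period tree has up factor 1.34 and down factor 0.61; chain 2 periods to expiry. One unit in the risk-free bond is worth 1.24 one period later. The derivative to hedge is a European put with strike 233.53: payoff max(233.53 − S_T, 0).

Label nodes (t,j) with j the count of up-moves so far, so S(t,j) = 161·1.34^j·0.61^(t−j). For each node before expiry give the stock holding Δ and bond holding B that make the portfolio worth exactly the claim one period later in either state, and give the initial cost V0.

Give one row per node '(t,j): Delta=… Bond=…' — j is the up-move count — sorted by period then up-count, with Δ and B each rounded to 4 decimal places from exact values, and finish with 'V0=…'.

(0,0): Delta=-0.6710 Bond=125.8207
(1,0): Delta=-1.0000 Bond=188.3306
(1,1): Delta=-0.6472 Bond=150.8886
V0=17.7928

Since d<R<u, set p* = (R−d)/(u−d) = 0.8630; price each node as the discounted p*-expectation of its children.
Payoff layer (t=2): V(2,0)=173.6219, V(2,1)=101.9286, V(2,2)=0.0000
(1,0): S=98.2100. Δ = (V_up−V_dn)/(S_up−S_dn) = (101.9286−173.6219)/(131.6014−59.9081) = -1.0000. V = [p*·101.9286 + (1−p*)·173.6219]/1.24 = 90.1206. B = V − Δ·S = 188.3306.
(1,1): S=215.7400. Δ = (V_up−V_dn)/(S_up−S_dn) = (0.0000−101.9286)/(289.0916−131.6014) = -0.6472. V = [p*·0.0000 + (1−p*)·101.9286]/1.24 = 11.2603. B = V − Δ·S = 150.8886.
(0,0): S=161.0000. Δ = (V_up−V_dn)/(S_up−S_dn) = (11.2603−90.1206)/(215.7400−98.2100) = -0.6710. V = [p*·11.2603 + (1−p*)·90.1206]/1.24 = 17.7928. B = V − Δ·S = 125.8207.
The time-0 hedge costs 17.7928, which is the no-arbitrage price.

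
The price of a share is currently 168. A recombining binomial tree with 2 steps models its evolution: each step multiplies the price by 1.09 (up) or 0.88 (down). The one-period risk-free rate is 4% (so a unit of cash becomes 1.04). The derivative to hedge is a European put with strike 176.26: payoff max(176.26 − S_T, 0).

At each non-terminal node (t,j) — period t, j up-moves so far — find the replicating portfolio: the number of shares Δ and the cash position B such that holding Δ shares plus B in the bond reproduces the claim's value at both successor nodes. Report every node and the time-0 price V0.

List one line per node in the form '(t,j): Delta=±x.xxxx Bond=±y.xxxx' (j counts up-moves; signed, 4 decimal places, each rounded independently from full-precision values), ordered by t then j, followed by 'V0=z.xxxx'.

(0,0): Delta=-0.5153 Bond=94.0632
(1,0): Delta=-1.0000 Bond=169.4808
(1,1): Delta=-0.3930 Bond=75.4336
V0=7.4894

Under the risk-neutral measure, an up-move has probability p* = (R−d)/(u−d) = 0.7619 and values discount at R = 1.04.
Terminal payoffs: V(2,0)=46.1608, V(2,1)=15.1144, V(2,2)=0.0000
(1,0): S=147.8400. Δ = (V_up−V_dn)/(S_up−S_dn) = (15.1144−46.1608)/(161.1456−130.0992) = -1.0000. V = [p*·15.1144 + (1−p*)·46.1608]/1.04 = 21.6408. B = V − Δ·S = 169.4808.
(1,1): S=183.1200. Δ = (V_up−V_dn)/(S_up−S_dn) = (0.0000−15.1144)/(199.6008−161.1456) = -0.3930. V = [p*·0.0000 + (1−p*)·15.1144]/1.04 = 3.4603. B = V − Δ·S = 75.4336.
(0,0): S=168.0000. Δ = (V_up−V_dn)/(S_up−S_dn) = (3.4603−21.6408)/(183.1200−147.8400) = -0.5153. V = [p*·3.4603 + (1−p*)·21.6408]/1.04 = 7.4894. B = V − Δ·S = 94.0632.
The time-0 hedge costs 7.4894, which is the no-arbitrage price.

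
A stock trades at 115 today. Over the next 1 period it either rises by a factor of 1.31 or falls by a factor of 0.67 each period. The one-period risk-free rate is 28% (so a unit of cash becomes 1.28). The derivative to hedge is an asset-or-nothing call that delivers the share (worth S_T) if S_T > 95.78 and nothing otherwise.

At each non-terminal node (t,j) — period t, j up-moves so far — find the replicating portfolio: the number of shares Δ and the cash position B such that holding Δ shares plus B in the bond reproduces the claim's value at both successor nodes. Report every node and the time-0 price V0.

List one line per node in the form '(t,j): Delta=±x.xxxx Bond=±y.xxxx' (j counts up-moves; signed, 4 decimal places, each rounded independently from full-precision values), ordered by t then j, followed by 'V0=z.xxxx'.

The replicating-portfolio and risk-neutral prices coincide; use p* = (1.28−0.67)/(1.31−0.67) = 0.9531 for the latter.
Terminal payoffs: V(1,0)=0.0000, V(1,1)=150.6500
  t=0,j=0: stock 115.0000 → up 150.6500 (V=150.6500), down 77.0500 (V=0.0000). Price 112.1783; hedge Δ=2.0469, bond B=-123.2123.
The time-0 hedge costs 112.1783, which is the no-arbitrage price.

(0,0): Delta=2.0469 Bond=-123.2123
V0=112.1783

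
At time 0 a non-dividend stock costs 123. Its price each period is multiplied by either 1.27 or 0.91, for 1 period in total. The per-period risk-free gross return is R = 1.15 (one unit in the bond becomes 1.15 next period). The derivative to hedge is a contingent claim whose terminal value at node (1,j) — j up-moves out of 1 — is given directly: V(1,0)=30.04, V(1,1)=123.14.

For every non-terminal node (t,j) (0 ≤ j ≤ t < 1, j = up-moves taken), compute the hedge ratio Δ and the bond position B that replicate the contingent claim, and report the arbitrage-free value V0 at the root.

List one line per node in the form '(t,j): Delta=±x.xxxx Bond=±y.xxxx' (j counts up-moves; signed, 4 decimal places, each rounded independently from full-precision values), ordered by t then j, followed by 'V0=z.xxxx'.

Risk-neutral probability p* = (R−d)/(u−d) = (1.15−0.91)/(1.27−0.91) = 0.6667.
Terminal values V(1,·): V(1,0)=30.0400, V(1,1)=123.1400
  t=0,j=0: stock 123.0000 → up 156.2100 (V=123.1400), down 111.9300 (V=30.0400). Price 80.0928; hedge Δ=2.1025, bond B=-178.5184.
Root portfolio cost Δ·123+B reproduces V0=80.0928.

(0,0): Delta=2.1025 Bond=-178.5184
V0=80.0928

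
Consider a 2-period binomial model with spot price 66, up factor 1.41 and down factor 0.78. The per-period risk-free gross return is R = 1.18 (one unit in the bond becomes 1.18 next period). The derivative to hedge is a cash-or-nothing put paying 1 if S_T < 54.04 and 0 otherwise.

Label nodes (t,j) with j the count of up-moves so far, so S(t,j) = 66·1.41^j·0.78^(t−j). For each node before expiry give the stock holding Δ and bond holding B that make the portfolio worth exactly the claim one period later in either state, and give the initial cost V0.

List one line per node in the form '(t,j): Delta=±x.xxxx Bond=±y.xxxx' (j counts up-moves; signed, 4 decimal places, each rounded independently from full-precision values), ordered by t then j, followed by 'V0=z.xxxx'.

Under the risk-neutral measure, an up-move has probability p* = (R−d)/(u−d) = 0.6349 and values discount at R = 1.18.
At expiry t=2: V(2,0)=1.0000, V(2,1)=0.0000, V(2,2)=0.0000
Node (1,0) S=51.4800: V=(p*·0.0000+(1−p*)·1.0000)/1.18=0.3094; Δ=(0.0000−1.0000)/(72.5868−40.1544)=-0.0308; B=V−Δ·S=1.8967
Node (1,1) S=93.0600: V=(p*·0.0000+(1−p*)·0.0000)/1.18=0.0000; Δ=(0.0000−0.0000)/(131.2146−72.5868)=0.0000; B=V−Δ·S=0.0000
Node (0,0) S=66.0000: V=(p*·0.0000+(1−p*)·0.3094)/1.18=0.0957; Δ=(0.0000−0.3094)/(93.0600−51.4800)=-0.0074; B=V−Δ·S=0.5868
The time-0 hedge costs 0.0957, which is the no-arbitrage price.

(0,0): Delta=-0.0074 Bond=0.5868
(1,0): Delta=-0.0308 Bond=1.8967
(1,1): Delta=0.0000 Bond=0.0000
V0=0.0957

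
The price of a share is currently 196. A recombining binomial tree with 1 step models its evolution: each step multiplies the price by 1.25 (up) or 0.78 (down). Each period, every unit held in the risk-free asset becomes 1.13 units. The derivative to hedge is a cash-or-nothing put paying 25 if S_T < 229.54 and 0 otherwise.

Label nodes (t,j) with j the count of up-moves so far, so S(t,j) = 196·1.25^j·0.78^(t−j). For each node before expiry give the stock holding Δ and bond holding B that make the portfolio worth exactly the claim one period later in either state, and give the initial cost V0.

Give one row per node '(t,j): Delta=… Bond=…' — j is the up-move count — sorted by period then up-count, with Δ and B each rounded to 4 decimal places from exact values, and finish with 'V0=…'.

The replicating-portfolio and risk-neutral prices coincide; use p* = (1.13−0.78)/(1.25−0.78) = 0.7447 for the latter.
Payoff layer (t=1): V(1,0)=25.0000, V(1,1)=0.0000
(0,0): S=196.0000. Δ = (V_up−V_dn)/(S_up−S_dn) = (0.0000−25.0000)/(245.0000−152.8800) = -0.2714. V = [p*·0.0000 + (1−p*)·25.0000]/1.13 = 5.6487. B = V − Δ·S = 58.8401.
The time-0 hedge costs 5.6487, which is the no-arbitrage price.

(0,0): Delta=-0.2714 Bond=58.8401
V0=5.6487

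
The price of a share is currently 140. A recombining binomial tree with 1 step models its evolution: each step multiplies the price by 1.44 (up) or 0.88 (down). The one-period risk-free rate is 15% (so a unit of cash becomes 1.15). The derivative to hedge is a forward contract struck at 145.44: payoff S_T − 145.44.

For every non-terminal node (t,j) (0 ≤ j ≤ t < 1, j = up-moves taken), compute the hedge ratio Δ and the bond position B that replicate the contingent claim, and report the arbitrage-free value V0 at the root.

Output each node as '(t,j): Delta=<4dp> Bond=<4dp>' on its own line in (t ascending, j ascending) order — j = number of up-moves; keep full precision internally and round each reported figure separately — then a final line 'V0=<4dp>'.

(0,0): Delta=1.0000 Bond=-126.4696
V0=13.5304

No-arbitrage ⇒ martingale measure with p* = (R−d)/(u−d) = 0.4821.
Terminal values V(1,·): V(1,0)=-22.2400, V(1,1)=56.1600
  t=0,j=0: stock 140.0000 → up 201.6000 (V=56.1600), down 123.2000 (V=-22.2400). Price 13.5304; hedge Δ=1.0000, bond B=-126.4696.
Each (Δ,B) replicates both successor values, so the strategy is self-financing and V0 is arbitrage-free.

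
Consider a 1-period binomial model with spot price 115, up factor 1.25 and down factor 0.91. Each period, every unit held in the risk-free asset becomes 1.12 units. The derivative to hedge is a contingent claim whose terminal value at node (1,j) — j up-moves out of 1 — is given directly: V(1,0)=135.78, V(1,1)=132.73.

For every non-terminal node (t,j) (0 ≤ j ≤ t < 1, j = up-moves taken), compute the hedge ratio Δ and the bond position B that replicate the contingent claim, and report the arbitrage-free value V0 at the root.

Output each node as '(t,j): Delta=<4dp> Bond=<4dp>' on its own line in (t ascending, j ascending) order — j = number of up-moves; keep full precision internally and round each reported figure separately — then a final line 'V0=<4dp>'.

Since d<R<u, set p* = (R−d)/(u−d) = 0.6176; price each node as the discounted p*-expectation of its children.
Terminal payoffs: V(1,0)=135.7800, V(1,1)=132.7300
  t=0,j=0: stock 115.0000 → up 143.7500 (V=132.7300), down 104.6500 (V=135.7800). Price 119.5502; hedge Δ=-0.0780, bond B=128.5207.
Each (Δ,B) replicates both successor values, so the strategy is self-financing and V0 is arbitrage-free.

(0,0): Delta=-0.0780 Bond=128.5207
V0=119.5502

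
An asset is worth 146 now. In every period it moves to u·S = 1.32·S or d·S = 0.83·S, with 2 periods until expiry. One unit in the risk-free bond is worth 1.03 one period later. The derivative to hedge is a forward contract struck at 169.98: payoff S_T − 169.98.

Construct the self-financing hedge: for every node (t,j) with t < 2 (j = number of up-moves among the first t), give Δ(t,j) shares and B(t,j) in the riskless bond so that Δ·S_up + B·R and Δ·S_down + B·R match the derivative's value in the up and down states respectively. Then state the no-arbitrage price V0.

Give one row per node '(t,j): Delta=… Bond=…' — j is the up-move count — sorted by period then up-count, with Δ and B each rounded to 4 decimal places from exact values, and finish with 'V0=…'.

(0,0): Delta=1.0000 Bond=-160.2225
(1,0): Delta=1.0000 Bond=-165.0291
(1,1): Delta=1.0000 Bond=-165.0291
V0=-14.2225

The replicating-portfolio and risk-neutral prices coincide; use p* = (1.03−0.83)/(1.32−0.83) = 0.4082 for the latter.
At expiry t=2: V(2,0)=-69.4006, V(2,1)=-10.0224, V(2,2)=84.4104
(1,0): S=121.1800. Δ = (V_up−V_dn)/(S_up−S_dn) = (-10.0224−-69.4006)/(159.9576−100.5794) = 1.0000. V = [p*·-10.0224 + (1−p*)·-69.4006]/1.03 = -43.8491. B = V − Δ·S = -165.0291.
(1,1): S=192.7200. Δ = (V_up−V_dn)/(S_up−S_dn) = (84.4104−-10.0224)/(254.3904−159.9576) = 1.0000. V = [p*·84.4104 + (1−p*)·-10.0224]/1.03 = 27.6909. B = V − Δ·S = -165.0291.
(0,0): S=146.0000. Δ = (V_up−V_dn)/(S_up−S_dn) = (27.6909−-43.8491)/(192.7200−121.1800) = 1.0000. V = [p*·27.6909 + (1−p*)·-43.8491]/1.03 = -14.2225. B = V − Δ·S = -160.2225.
Each (Δ,B) replicates both successor values, so the strategy is self-financing and V0 is arbitrage-free.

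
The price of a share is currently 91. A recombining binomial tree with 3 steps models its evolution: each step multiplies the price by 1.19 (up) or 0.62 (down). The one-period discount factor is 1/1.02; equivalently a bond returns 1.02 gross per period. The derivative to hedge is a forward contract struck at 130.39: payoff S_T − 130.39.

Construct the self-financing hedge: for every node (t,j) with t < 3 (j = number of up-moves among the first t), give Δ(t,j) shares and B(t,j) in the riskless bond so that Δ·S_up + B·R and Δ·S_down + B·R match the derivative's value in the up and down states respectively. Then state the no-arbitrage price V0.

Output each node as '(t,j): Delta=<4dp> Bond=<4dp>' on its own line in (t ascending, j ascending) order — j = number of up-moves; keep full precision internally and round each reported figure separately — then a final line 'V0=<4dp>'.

(0,0): Delta=1.0000 Bond=-122.8694
(1,0): Delta=1.0000 Bond=-125.3268
(1,1): Delta=1.0000 Bond=-125.3268
(2,0): Delta=1.0000 Bond=-127.8333
(2,1): Delta=1.0000 Bond=-127.8333
(2,2): Delta=1.0000 Bond=-127.8333
V0=-31.8694

The replicating-portfolio and risk-neutral prices coincide; use p* = (1.02−0.62)/(1.19−0.62) = 0.7018 for the latter.
Terminal payoffs: V(3,0)=-108.7022, V(3,1)=-88.7633, V(3,2)=-50.4936, V(3,3)=22.9595
(2,0): S=34.9804. Δ = (V_up−V_dn)/(S_up−S_dn) = (-88.7633−-108.7022)/(41.6267−21.6878) = 1.0000. V = [p*·-88.7633 + (1−p*)·-108.7022]/1.02 = -92.8529. B = V − Δ·S = -127.8333.
(2,1): S=67.1398. Δ = (V_up−V_dn)/(S_up−S_dn) = (-50.4936−-88.7633)/(79.8964−41.6267) = 1.0000. V = [p*·-50.4936 + (1−p*)·-88.7633]/1.02 = -60.6935. B = V − Δ·S = -127.8333.
(2,2): S=128.8651. Δ = (V_up−V_dn)/(S_up−S_dn) = (22.9595−-50.4936)/(153.3495−79.8964) = 1.0000. V = [p*·22.9595 + (1−p*)·-50.4936]/1.02 = 1.0318. B = V − Δ·S = -127.8333.
(1,0): S=56.4200. Δ = (V_up−V_dn)/(S_up−S_dn) = (-60.6935−-92.8529)/(67.1398−34.9804) = 1.0000. V = [p*·-60.6935 + (1−p*)·-92.8529]/1.02 = -68.9068. B = V − Δ·S = -125.3268.
(1,1): S=108.2900. Δ = (V_up−V_dn)/(S_up−S_dn) = (1.0318−-60.6935)/(128.8651−67.1398) = 1.0000. V = [p*·1.0318 + (1−p*)·-60.6935]/1.02 = -17.0368. B = V − Δ·S = -125.3268.
(0,0): S=91.0000. Δ = (V_up−V_dn)/(S_up−S_dn) = (-17.0368−-68.9068)/(108.2900−56.4200) = 1.0000. V = [p*·-17.0368 + (1−p*)·-68.9068]/1.02 = -31.8694. B = V − Δ·S = -122.8694.
Root portfolio cost Δ·91+B reproduces V0=-31.8694.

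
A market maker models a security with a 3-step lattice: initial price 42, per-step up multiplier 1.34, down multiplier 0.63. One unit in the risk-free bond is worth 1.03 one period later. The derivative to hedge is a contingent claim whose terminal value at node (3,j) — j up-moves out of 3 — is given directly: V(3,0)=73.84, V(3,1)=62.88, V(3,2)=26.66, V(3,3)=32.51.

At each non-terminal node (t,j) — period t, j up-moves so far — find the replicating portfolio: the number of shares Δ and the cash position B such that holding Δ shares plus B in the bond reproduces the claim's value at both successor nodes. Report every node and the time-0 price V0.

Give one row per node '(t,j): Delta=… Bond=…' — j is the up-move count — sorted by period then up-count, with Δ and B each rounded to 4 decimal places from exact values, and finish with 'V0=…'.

(0,0): Delta=-0.5706 Bond=63.5940
(1,0): Delta=-1.3018 Bond=84.8505
(1,1): Delta=-0.3042 Bond=50.5066
(2,0): Delta=-0.9260 Bond=81.1311
(2,1): Delta=-1.4388 Bond=92.2513
(2,2): Delta=0.1093 Bond=20.8438
V0=39.6287

Under the risk-neutral measure, an up-move has probability p* = (R−d)/(u−d) = 0.5634 and values discount at R = 1.03.
At expiry t=3: V(3,0)=73.8400, V(3,1)=62.8800, V(3,2)=26.6600, V(3,3)=32.5100
(2,0): S=16.6698. Δ = (V_up−V_dn)/(S_up−S_dn) = (62.8800−73.8400)/(22.3375−10.5020) = -0.9260. V = [p*·62.8800 + (1−p*)·73.8400]/1.03 = 65.6945. B = V − Δ·S = 81.1311.
(2,1): S=35.4564. Δ = (V_up−V_dn)/(S_up−S_dn) = (26.6600−62.8800)/(47.5116−22.3375) = -1.4388. V = [p*·26.6600 + (1−p*)·62.8800]/1.03 = 41.2372. B = V − Δ·S = 92.2513.
(2,2): S=75.4152. Δ = (V_up−V_dn)/(S_up−S_dn) = (32.5100−26.6600)/(101.0564−47.5116) = 0.1093. V = [p*·32.5100 + (1−p*)·26.6600]/1.03 = 29.0833. B = V − Δ·S = 20.8438.
(1,0): S=26.4600. Δ = (V_up−V_dn)/(S_up−S_dn) = (41.2372−65.6945)/(35.4564−16.6698) = -1.3018. V = [p*·41.2372 + (1−p*)·65.6945]/1.03 = 50.4037. B = V − Δ·S = 84.8505.
(1,1): S=56.2800. Δ = (V_up−V_dn)/(S_up−S_dn) = (29.0833−41.2372)/(75.4152−35.4564) = -0.3042. V = [p*·29.0833 + (1−p*)·41.2372]/1.03 = 33.3883. B = V − Δ·S = 50.5066.
(0,0): S=42.0000. Δ = (V_up−V_dn)/(S_up−S_dn) = (33.3883−50.4037)/(56.2800−26.4600) = -0.5706. V = [p*·33.3883 + (1−p*)·50.4037]/1.03 = 39.6287. B = V − Δ·S = 63.5940.
Check: Δ(0,0)·S0 + B(0,0) = 39.6287 = V0.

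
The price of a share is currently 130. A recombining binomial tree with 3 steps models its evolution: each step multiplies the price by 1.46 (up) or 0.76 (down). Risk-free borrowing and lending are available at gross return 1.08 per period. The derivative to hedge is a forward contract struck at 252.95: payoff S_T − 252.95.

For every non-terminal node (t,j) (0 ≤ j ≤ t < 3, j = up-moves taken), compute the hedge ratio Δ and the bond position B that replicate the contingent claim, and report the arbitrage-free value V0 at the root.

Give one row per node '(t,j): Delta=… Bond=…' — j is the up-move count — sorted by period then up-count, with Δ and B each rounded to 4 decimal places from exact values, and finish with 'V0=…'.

(0,0): Delta=1.0000 Bond=-200.7999
(1,0): Delta=1.0000 Bond=-216.8639
(1,1): Delta=1.0000 Bond=-216.8639
(2,0): Delta=1.0000 Bond=-234.2130
(2,1): Delta=1.0000 Bond=-234.2130
(2,2): Delta=1.0000 Bond=-234.2130
V0=-70.7999

Since d<R<u, set p* = (R−d)/(u−d) = 0.4571; price each node as the discounted p*-expectation of its children.
Payoff layer (t=3): V(3,0)=-195.8831, V(3,1)=-143.3215, V(3,2)=-42.3479, V(3,3)=151.6277
Node (2,0) S=75.0880: V=(p*·-143.3215+(1−p*)·-195.8831)/1.08=-159.1250; Δ=(-143.3215−-195.8831)/(109.6285−57.0669)=1.0000; B=V−Δ·S=-234.2130
Node (2,1) S=144.2480: V=(p*·-42.3479+(1−p*)·-143.3215)/1.08=-89.9650; Δ=(-42.3479−-143.3215)/(210.6021−109.6285)=1.0000; B=V−Δ·S=-234.2130
Node (2,2) S=277.1080: V=(p*·151.6277+(1−p*)·-42.3479)/1.08=42.8950; Δ=(151.6277−-42.3479)/(404.5777−210.6021)=1.0000; B=V−Δ·S=-234.2130
Node (1,0) S=98.8000: V=(p*·-89.9650+(1−p*)·-159.1250)/1.08=-118.0639; Δ=(-89.9650−-159.1250)/(144.2480−75.0880)=1.0000; B=V−Δ·S=-216.8639
Node (1,1) S=189.8000: V=(p*·42.8950+(1−p*)·-89.9650)/1.08=-27.0639; Δ=(42.8950−-89.9650)/(277.1080−144.2480)=1.0000; B=V−Δ·S=-216.8639
Node (0,0) S=130.0000: V=(p*·-27.0639+(1−p*)·-118.0639)/1.08=-70.7999; Δ=(-27.0639−-118.0639)/(189.8000−98.8000)=1.0000; B=V−Δ·S=-200.7999
Self-financing check: at every node Δ·S+B equals the discounted successor values.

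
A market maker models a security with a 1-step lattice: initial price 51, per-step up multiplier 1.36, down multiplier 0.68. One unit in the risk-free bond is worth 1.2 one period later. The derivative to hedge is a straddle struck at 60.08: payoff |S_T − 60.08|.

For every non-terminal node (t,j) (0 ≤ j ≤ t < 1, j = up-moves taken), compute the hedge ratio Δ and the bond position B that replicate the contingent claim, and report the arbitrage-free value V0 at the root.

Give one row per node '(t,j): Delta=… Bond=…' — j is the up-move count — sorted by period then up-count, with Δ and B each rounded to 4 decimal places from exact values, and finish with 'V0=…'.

The replicating-portfolio and risk-neutral prices coincide; use p* = (1.2−0.68)/(1.36−0.68) = 0.7647 for the latter.
Terminal payoffs: V(1,0)=25.4000, V(1,1)=9.2800
  t=0,j=0: stock 51.0000 → up 69.3600 (V=9.2800), down 34.6800 (V=25.4000). Price 10.8941; hedge Δ=-0.4648, bond B=34.6000.
Each (Δ,B) replicates both successor values, so the strategy is self-financing and V0 is arbitrage-free.

(0,0): Delta=-0.4648 Bond=34.6000
V0=10.8941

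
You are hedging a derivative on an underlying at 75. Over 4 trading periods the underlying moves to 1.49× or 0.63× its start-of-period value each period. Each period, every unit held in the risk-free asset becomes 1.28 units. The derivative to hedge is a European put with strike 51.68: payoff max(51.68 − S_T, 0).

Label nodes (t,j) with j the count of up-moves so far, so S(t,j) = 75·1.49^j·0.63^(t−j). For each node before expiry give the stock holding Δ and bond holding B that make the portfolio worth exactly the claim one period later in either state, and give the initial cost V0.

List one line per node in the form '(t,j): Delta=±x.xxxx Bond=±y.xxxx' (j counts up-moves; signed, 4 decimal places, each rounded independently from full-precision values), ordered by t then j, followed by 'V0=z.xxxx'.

(0,0): Delta=-0.0255 Bond=2.3517
(1,0): Delta=-0.1461 Bond=8.7080
(1,1): Delta=-0.0090 Bond=1.1693
(2,0): Delta=-0.6677 Bond=26.6744
(2,1): Delta=-0.0748 Bond=6.1294
(2,2): Delta=0.0000 Bond=0.0000
(3,0): Delta=-1.0000 Bond=40.3750
(3,1): Delta=-0.6223 Bond=32.1298
(3,2): Delta=0.0000 Bond=0.0000
(3,3): Delta=0.0000 Bond=0.0000
V0=0.4420

The replicating-portfolio and risk-neutral prices coincide; use p* = (1.28−0.63)/(1.49−0.63) = 0.7558 for the latter.
At expiry t=4: V(4,0)=39.8653, V(4,1)=23.7372, V(4,2)=0.0000, V(4,3)=0.0000, V(4,4)=0.0000
(3,0): S=18.7535. Δ = (V_up−V_dn)/(S_up−S_dn) = (23.7372−39.8653)/(27.9428−11.8147) = -1.0000. V = [p*·23.7372 + (1−p*)·39.8653]/1.28 = 21.6215. B = V − Δ·S = 40.3750.
(3,1): S=44.3536. Δ = (V_up−V_dn)/(S_up−S_dn) = (0.0000−23.7372)/(66.0868−27.9428) = -0.6223. V = [p*·0.0000 + (1−p*)·23.7372]/1.28 = 4.5284. B = V − Δ·S = 32.1298.
(3,2): S=104.8997. Δ = (V_up−V_dn)/(S_up−S_dn) = (0.0000−0.0000)/(156.3006−66.0868) = 0.0000. V = [p*·0.0000 + (1−p*)·0.0000]/1.28 = 0.0000. B = V − Δ·S = 0.0000.
(3,3): S=248.0962. Δ = (V_up−V_dn)/(S_up−S_dn) = (0.0000−0.0000)/(369.6633−156.3006) = 0.0000. V = [p*·0.0000 + (1−p*)·0.0000]/1.28 = 0.0000. B = V − Δ·S = 0.0000.
(2,0): S=29.7675. Δ = (V_up−V_dn)/(S_up−S_dn) = (4.5284−21.6215)/(44.3536−18.7535) = -0.6677. V = [p*·4.5284 + (1−p*)·21.6215]/1.28 = 6.7986. B = V − Δ·S = 26.6744.
(2,1): S=70.4025. Δ = (V_up−V_dn)/(S_up−S_dn) = (0.0000−4.5284)/(104.8997−44.3536) = -0.0748. V = [p*·0.0000 + (1−p*)·4.5284]/1.28 = 0.8639. B = V − Δ·S = 6.1294.
(2,2): S=166.5075. Δ = (V_up−V_dn)/(S_up−S_dn) = (0.0000−0.0000)/(248.0962−104.8997) = 0.0000. V = [p*·0.0000 + (1−p*)·0.0000]/1.28 = 0.0000. B = V − Δ·S = 0.0000.
(1,0): S=47.2500. Δ = (V_up−V_dn)/(S_up−S_dn) = (0.8639−6.7986)/(70.4025−29.7675) = -0.1461. V = [p*·0.8639 + (1−p*)·6.7986]/1.28 = 1.8071. B = V − Δ·S = 8.7080.
(1,1): S=111.7500. Δ = (V_up−V_dn)/(S_up−S_dn) = (0.0000−0.8639)/(166.5075−70.4025) = -0.0090. V = [p*·0.0000 + (1−p*)·0.8639]/1.28 = 0.1648. B = V − Δ·S = 1.1693.
(0,0): S=75.0000. Δ = (V_up−V_dn)/(S_up−S_dn) = (0.1648−1.8071)/(111.7500−47.2500) = -0.0255. V = [p*·0.1648 + (1−p*)·1.8071]/1.28 = 0.4420. B = V − Δ·S = 2.3517.
Each (Δ,B) replicates both successor values, so the strategy is self-financing and V0 is arbitrage-free.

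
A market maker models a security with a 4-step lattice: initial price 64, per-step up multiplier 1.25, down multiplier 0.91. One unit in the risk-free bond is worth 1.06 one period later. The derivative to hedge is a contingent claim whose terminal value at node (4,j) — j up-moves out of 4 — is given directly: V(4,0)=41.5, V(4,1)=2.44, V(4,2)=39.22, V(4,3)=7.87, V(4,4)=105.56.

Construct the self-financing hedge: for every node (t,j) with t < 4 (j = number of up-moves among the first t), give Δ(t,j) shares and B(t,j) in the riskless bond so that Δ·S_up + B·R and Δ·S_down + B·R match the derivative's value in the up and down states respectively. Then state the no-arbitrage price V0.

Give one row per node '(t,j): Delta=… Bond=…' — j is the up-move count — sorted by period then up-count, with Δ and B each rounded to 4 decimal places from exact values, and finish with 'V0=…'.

Under the risk-neutral measure, an up-move has probability p* = (R−d)/(u−d) = 0.4412 and values discount at R = 1.06.
Terminal values V(4,·): V(4,0)=41.5000, V(4,1)=2.4400, V(4,2)=39.2200, V(4,3)=7.8700, V(4,4)=105.5600
Node (3,0) S=48.2285: V=(p*·2.4400+(1−p*)·41.5000)/1.06=22.8940; Δ=(2.4400−41.5000)/(60.2857−43.8880)=-2.3820; B=V−Δ·S=137.7764
Node (3,1) S=66.2480: V=(p*·39.2200+(1−p*)·2.4400)/1.06=17.6099; Δ=(39.2200−2.4400)/(82.8100−60.2857)=1.6329; B=V−Δ·S=-90.5666
Node (3,2) S=91.0000: V=(p*·7.8700+(1−p*)·39.2200)/1.06=23.9520; Δ=(7.8700−39.2200)/(113.7500−82.8100)=-1.0133; B=V−Δ·S=116.1579
Node (3,3) S=125.0000: V=(p*·105.5600+(1−p*)·7.8700)/1.06=48.0835; Δ=(105.5600−7.8700)/(156.2500−113.7500)=2.2986; B=V−Δ·S=-239.2400
Node (2,0) S=52.9984: V=(p*·17.6099+(1−p*)·22.8940)/1.06=19.3988; Δ=(17.6099−22.8940)/(66.2480−48.2285)=-0.2932; B=V−Δ·S=34.9404
Node (2,1) S=72.8000: V=(p*·23.9520+(1−p*)·17.6099)/1.06=19.2527; Δ=(23.9520−17.6099)/(91.0000−66.2480)=0.2562; B=V−Δ·S=0.5994
Node (2,2) S=100.0000: V=(p*·48.0835+(1−p*)·23.9520)/1.06=32.6399; Δ=(48.0835−23.9520)/(125.0000−91.0000)=0.7098; B=V−Δ·S=-38.3352
Node (1,0) S=58.2400: V=(p*·19.2527+(1−p*)·19.3988)/1.06=18.2400; Δ=(19.2527−19.3988)/(72.8000−52.9984)=-0.0074; B=V−Δ·S=18.6698
Node (1,1) S=80.0000: V=(p*·32.6399+(1−p*)·19.2527)/1.06=23.7347; Δ=(32.6399−19.2527)/(100.0000−72.8000)=0.4922; B=V−Δ·S=-15.6393
Node (0,0) S=64.0000: V=(p*·23.7347+(1−p*)·18.2400)/1.06=19.4945; Δ=(23.7347−18.2400)/(80.0000−58.2400)=0.2525; B=V−Δ·S=3.3334
Each (Δ,B) replicates both successor values, so the strategy is self-financing and V0 is arbitrage-free.

(0,0): Delta=0.2525 Bond=3.3334
(1,0): Delta=-0.0074 Bond=18.6698
(1,1): Delta=0.4922 Bond=-15.6393
(2,0): Delta=-0.2932 Bond=34.9404
(2,1): Delta=0.2562 Bond=0.5994
(2,2): Delta=0.7098 Bond=-38.3352
(3,0): Delta=-2.3820 Bond=137.7764
(3,1): Delta=1.6329 Bond=-90.5666
(3,2): Delta=-1.0133 Bond=116.1579
(3,3): Delta=2.2986 Bond=-239.2400
V0=19.4945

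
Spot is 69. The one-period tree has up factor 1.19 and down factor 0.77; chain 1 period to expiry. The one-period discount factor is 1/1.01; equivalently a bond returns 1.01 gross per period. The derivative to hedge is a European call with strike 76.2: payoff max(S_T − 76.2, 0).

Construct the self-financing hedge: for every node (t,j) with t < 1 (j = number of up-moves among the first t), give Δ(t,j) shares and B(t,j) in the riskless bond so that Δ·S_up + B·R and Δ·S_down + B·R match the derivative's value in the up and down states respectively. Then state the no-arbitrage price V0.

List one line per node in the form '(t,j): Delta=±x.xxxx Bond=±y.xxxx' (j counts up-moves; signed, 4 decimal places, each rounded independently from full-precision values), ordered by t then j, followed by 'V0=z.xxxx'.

(0,0): Delta=0.2039 Bond=-10.7277
V0=3.3437

Under the risk-neutral measure, an up-move has probability p* = (R−d)/(u−d) = 0.5714 and values discount at R = 1.01.
Terminal values V(1,·): V(1,0)=0.0000, V(1,1)=5.9100
Node (0,0) S=69.0000: V=(p*·5.9100+(1−p*)·0.0000)/1.01=3.3437; Δ=(5.9100−0.0000)/(82.1100−53.1300)=0.2039; B=V−Δ·S=-10.7277
Self-financing check: at every node Δ·S+B equals the discounted successor values.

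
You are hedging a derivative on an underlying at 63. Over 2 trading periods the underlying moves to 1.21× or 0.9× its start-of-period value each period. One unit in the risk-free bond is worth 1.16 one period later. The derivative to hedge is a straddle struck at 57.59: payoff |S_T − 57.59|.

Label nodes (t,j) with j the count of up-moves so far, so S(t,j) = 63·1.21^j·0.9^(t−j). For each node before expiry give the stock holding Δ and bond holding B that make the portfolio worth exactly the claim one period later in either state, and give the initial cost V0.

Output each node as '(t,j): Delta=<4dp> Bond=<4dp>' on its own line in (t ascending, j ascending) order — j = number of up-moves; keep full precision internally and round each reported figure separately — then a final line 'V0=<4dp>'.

No-arbitrage ⇒ martingale measure with p* = (R−d)/(u−d) = 0.8387.
Payoff layer (t=2): V(2,0)=6.5600, V(2,1)=11.0170, V(2,2)=34.6483
Node (1,0) S=56.7000: V=(p*·11.0170+(1−p*)·6.5600)/1.16=8.8777; Δ=(11.0170−6.5600)/(68.6070−51.0300)=0.2536; B=V−Δ·S=-5.4997
Node (1,1) S=76.2300: V=(p*·34.6483+(1−p*)·11.0170)/1.16=26.5834; Δ=(34.6483−11.0170)/(92.2383−68.6070)=1.0000; B=V−Δ·S=-49.6466
Node (0,0) S=63.0000: V=(p*·26.5834+(1−p*)·8.8777)/1.16=20.4549; Δ=(26.5834−8.8777)/(76.2300−56.7000)=0.9066; B=V−Δ·S=-36.6604
Each (Δ,B) replicates both successor values, so the strategy is self-financing and V0 is arbitrage-free.

(0,0): Delta=0.9066 Bond=-36.6604
(1,0): Delta=0.2536 Bond=-5.4997
(1,1): Delta=1.0000 Bond=-49.6466
V0=20.4549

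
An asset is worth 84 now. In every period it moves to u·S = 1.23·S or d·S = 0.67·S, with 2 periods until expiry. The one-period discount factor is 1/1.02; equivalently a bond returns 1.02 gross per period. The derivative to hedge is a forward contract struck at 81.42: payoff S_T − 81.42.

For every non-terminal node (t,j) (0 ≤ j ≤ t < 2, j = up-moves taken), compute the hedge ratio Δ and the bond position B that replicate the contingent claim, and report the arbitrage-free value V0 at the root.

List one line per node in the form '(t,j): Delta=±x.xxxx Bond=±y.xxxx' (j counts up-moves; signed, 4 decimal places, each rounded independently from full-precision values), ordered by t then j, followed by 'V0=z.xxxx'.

No-arbitrage ⇒ martingale measure with p* = (R−d)/(u−d) = 0.6250.
Payoff layer (t=2): V(2,0)=-43.7124, V(2,1)=-12.1956, V(2,2)=45.6636
  t=1,j=0: stock 56.2800 → up 69.2244 (V=-12.1956), down 37.7076 (V=-43.7124). Price -23.5435; hedge Δ=1.0000, bond B=-79.8235.
  t=1,j=1: stock 103.3200 → up 127.0836 (V=45.6636), down 69.2244 (V=-12.1956). Price 23.4965; hedge Δ=1.0000, bond B=-79.8235.
  t=0,j=0: stock 84.0000 → up 103.3200 (V=23.4965), down 56.2800 (V=-23.5435). Price 5.7416; hedge Δ=1.0000, bond B=-78.2584.
The time-0 hedge costs 5.7416, which is the no-arbitrage price.

(0,0): Delta=1.0000 Bond=-78.2584
(1,0): Delta=1.0000 Bond=-79.8235
(1,1): Delta=1.0000 Bond=-79.8235
V0=5.7416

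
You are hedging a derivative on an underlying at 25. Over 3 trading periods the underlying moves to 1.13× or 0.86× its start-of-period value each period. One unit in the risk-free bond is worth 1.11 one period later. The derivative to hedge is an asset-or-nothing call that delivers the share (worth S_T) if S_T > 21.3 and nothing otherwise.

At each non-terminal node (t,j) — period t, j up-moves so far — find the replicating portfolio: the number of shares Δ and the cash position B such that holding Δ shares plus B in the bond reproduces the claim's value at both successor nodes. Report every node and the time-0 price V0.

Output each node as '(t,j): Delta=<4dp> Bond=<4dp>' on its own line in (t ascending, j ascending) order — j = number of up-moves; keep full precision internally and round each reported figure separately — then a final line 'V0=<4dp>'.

(0,0): Delta=1.3413 Bond=-8.7707
(1,0): Delta=3.9450 Bond=-65.7144
(1,1): Delta=1.1828 Bond=-5.2571
(2,0): Delta=0.0000 Bond=0.0000
(2,1): Delta=4.1852 Bond=-78.7784
(2,2): Delta=1.0000 Bond=0.0000
V0=24.7624

The replicating-portfolio and risk-neutral prices coincide; use p* = (1.11−0.86)/(1.13−0.86) = 0.9259 for the latter.
Terminal values V(3,·): V(3,0)=0.0000, V(3,1)=0.0000, V(3,2)=27.4533, V(3,3)=36.0724
  t=2,j=0: stock 18.4900 → up 20.8937 (V=0.0000), down 15.9014 (V=0.0000). Price 0.0000; hedge Δ=0.0000, bond B=0.0000.
  t=2,j=1: stock 24.2950 → up 27.4533 (V=27.4533), down 20.8937 (V=0.0000). Price 22.9007; hedge Δ=4.1852, bond B=-78.7784.
  t=2,j=2: stock 31.9225 → up 36.0724 (V=36.0724), down 27.4533 (V=27.4533). Price 31.9225; hedge Δ=1.0000, bond B=0.0000.
  t=1,j=0: stock 21.5000 → up 24.2950 (V=22.9007), down 18.4900 (V=0.0000). Price 19.1030; hedge Δ=3.9450, bond B=-65.7144.
  t=1,j=1: stock 28.2500 → up 31.9225 (V=31.9225), down 24.2950 (V=22.9007). Price 28.1570; hedge Δ=1.1828, bond B=-5.2571.
  t=0,j=0: stock 25.0000 → up 28.2500 (V=28.1570), down 21.5000 (V=19.1030). Price 24.7624; hedge Δ=1.3413, bond B=-8.7707.
Root portfolio cost Δ·25+B reproduces V0=24.7624.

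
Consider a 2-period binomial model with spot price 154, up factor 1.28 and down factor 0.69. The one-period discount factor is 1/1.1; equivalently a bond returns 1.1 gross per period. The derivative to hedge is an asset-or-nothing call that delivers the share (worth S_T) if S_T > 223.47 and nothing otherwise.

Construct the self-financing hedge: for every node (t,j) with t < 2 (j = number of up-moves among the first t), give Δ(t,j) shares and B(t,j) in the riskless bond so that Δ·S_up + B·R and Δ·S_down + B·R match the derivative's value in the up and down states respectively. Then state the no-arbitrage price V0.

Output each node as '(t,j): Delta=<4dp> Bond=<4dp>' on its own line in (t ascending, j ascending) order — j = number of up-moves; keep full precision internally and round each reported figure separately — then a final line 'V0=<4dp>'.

(0,0): Delta=1.7543 Bond=-169.4666
(1,0): Delta=0.0000 Bond=0.0000
(1,1): Delta=2.1695 Bond=-268.2533
V0=100.6976

Risk-neutral probability p* = (R−d)/(u−d) = (1.1−0.69)/(1.28−0.69) = 0.6949.
Terminal payoffs: V(2,0)=0.0000, V(2,1)=0.0000, V(2,2)=252.3136
Node (1,0) S=106.2600: V=(p*·0.0000+(1−p*)·0.0000)/1.1=0.0000; Δ=(0.0000−0.0000)/(136.0128−73.3194)=0.0000; B=V−Δ·S=0.0000
Node (1,1) S=197.1200: V=(p*·252.3136+(1−p*)·0.0000)/1.1=159.3969; Δ=(252.3136−0.0000)/(252.3136−136.0128)=2.1695; B=V−Δ·S=-268.2533
Node (0,0) S=154.0000: V=(p*·159.3969+(1−p*)·0.0000)/1.1=100.6976; Δ=(159.3969−0.0000)/(197.1200−106.2600)=1.7543; B=V−Δ·S=-169.4666
Each (Δ,B) replicates both successor values, so the strategy is self-financing and V0 is arbitrage-free.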